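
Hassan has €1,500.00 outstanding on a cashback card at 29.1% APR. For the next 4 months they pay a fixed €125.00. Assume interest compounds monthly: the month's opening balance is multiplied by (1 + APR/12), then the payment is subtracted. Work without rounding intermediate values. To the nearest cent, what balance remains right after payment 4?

Monthly rate r = 29.1%/12 = 2.425% = 0.02425.
Each month: B ← B·(1+r) − €125.00.
Month 1: interest €36.38; balance after payment €1,411.38.
Month 2: interest €34.23; balance after payment €1,320.60.
Month 3: interest €32.02; balance after payment €1,227.63.
Month 4: interest €29.77; balance after payment €1,132.40.

€1,132.40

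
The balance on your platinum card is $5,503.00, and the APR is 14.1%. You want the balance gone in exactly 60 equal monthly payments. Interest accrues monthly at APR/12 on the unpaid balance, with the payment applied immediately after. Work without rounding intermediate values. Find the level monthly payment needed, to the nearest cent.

Monthly rate r = 14.1%/12 = 1.175% = 0.01175.
Level-payment amortization: P = B₀·r / (1 − (1+r)^(−n)) = 5503.00·0.01175 / (1 − 1.01175^(−60)).
Denominator 1 − (1+r)^(−60) = 0.503856603.
P = 64.6603 / 0.503856603 ≈ 128.33.

$128.33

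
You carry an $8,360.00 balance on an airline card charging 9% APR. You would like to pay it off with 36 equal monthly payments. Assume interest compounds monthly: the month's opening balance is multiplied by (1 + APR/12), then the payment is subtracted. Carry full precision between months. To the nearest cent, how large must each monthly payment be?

$265.85

Monthly rate r = 9%/12 = 0.75% = 0.0075.
Level-payment amortization: P = B₀·r / (1 − (1+r)^(−n)) = 8360.00·0.0075 / (1 − 1.0075^(−36)).
Denominator 1 − (1+r)^(−36) = 0.235851039.
P = 62.7 / 0.235851039 ≈ 265.85.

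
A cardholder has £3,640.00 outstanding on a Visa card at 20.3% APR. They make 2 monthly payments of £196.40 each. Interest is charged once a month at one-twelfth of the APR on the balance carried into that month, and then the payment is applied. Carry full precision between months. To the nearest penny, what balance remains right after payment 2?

Monthly rate r = 20.3%/12 = 1.69167% = 0.0169167.
Each month: B ← B·(1+r) − £196.40.
Month 1: interest £61.58; balance after payment £3,505.18.
Month 2: interest £59.30; balance after payment £3,368.07.

£3,368.07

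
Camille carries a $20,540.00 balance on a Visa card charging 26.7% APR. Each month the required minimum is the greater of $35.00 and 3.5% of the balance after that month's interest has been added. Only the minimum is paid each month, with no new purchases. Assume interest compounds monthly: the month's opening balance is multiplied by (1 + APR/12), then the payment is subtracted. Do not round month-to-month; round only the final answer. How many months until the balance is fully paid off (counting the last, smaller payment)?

Monthly rate r = 26.7%/12 = 2.225% = 0.02225.
While 3.5% of the post-interest balance exceeds $35.00, each month B ← (B·(1+r))·(1 − 0.035), i.e. B shrinks by the factor (1+r)·0.965 = 0.98647.
This holds for months 1–224. Entering month 225 the balance is $971.66; 3.5% of the post-interest balance is now below $35.00, so the flat $35.00 minimum applies from here.
From month 225 a fixed $35.00 at rate r clears $971.66 in 44 more payments. Total: 224 + 44 = 268 months.

268 months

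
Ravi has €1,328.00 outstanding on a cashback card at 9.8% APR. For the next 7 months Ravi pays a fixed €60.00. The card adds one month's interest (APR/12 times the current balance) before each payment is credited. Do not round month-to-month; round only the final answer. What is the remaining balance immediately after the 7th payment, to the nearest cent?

Monthly rate r = 9.8%/12 = 0.816667% = 0.00816667.
Each month: B ← B·(1+r) − €60.00.
Month 1: interest €10.85; balance after payment €1,278.85.
Month 2: interest €10.44; balance after payment €1,229.29.
Month 3: interest €10.04; balance after payment €1,179.33.
Month 4: interest €9.63; balance after payment €1,128.96.
Month 5: interest €9.22; balance after payment €1,078.18.
Month 6: interest €8.81; balance after payment €1,026.98.
Month 7: interest €8.39; balance after payment €975.37.

€975.37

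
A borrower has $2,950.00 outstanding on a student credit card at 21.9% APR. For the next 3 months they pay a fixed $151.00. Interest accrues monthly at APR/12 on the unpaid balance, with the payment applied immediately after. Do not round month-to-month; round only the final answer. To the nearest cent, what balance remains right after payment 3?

$2,653.16

Monthly rate r = 21.9%/12 = 1.825% = 0.01825.
Each month: B ← B·(1+r) − $151.00.
Month 1: interest $53.84; balance after payment $2,852.84.
Month 2: interest $52.06; balance after payment $2,753.90.
Month 3: interest $50.26; balance after payment $2,653.16.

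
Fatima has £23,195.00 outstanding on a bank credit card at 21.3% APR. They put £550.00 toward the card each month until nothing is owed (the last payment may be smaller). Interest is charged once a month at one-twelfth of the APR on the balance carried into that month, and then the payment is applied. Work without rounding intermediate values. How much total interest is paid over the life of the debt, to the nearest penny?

Monthly rate r = 21.3%/12 = 1.775% = 0.01775.
Payoff takes n = ⌈−ln(1 − rB₀/P)/ln(1+r)⌉ = ⌈78.467⌉ = 79 payments; the last is £258.11.
Total paid = 78·£550.00 + £258.11 = £43,158.11.
Total interest = total paid − principal = £43,158.11 − £23,195.00 = £19,963.11.

£19,963.11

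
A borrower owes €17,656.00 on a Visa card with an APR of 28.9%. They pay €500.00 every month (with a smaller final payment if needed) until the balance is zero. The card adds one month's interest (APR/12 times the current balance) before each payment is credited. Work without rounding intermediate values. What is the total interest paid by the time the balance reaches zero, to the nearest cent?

€22,264.18

Monthly rate r = 28.9%/12 = 2.40833% = 0.0240833.
Payoff takes n = ⌈−ln(1 − rB₀/P)/ln(1+r)⌉ = ⌈79.839⌉ = 80 payments; the last is €420.18.
Total paid = 79·€500.00 + €420.18 = €39,920.18.
Total interest = total paid − principal = €39,920.18 − €17,656.00 = €22,264.18.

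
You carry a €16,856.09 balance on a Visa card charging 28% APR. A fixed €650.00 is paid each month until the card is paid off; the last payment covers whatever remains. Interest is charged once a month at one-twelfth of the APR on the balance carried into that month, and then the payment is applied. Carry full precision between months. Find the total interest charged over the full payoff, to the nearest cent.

€9,328.25

Monthly rate r = 28%/12 = 2.33333% = 0.0233333.
Payoff takes n = ⌈−ln(1 − rB₀/P)/ln(1+r)⌉ = ⌈40.281⌉ = 41 payments; the last is €184.34.
Total paid = 40·€650.00 + €184.34 = €26,184.34.
Total interest = total paid − principal = €26,184.34 − €16,856.09 = €9,328.25.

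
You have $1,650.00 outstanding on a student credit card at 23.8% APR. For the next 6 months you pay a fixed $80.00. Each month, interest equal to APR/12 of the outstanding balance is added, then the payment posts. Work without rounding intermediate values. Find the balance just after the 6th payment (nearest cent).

$1,351.91

Monthly rate r = 23.8%/12 = 1.98333% = 0.0198333.
Each month: B ← B·(1+r) − $80.00.
Month 1: interest $32.73; balance after payment $1,602.72.
Month 2: interest $31.79; balance after payment $1,554.51.
Month 3: interest $30.83; balance after payment $1,505.34.
Month 4: interest $29.86; balance after payment $1,455.20.
Month 5: interest $28.86; balance after payment $1,404.06.
Month 6: interest $27.85; balance after payment $1,351.91.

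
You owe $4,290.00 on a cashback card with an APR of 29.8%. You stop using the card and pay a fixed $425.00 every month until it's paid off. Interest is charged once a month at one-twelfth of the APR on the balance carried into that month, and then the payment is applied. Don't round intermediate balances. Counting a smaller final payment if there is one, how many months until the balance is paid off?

Monthly rate r = 29.8%/12 = 2.48333% = 0.0248333.
Recurrence: B ← B·(1+r) − $425.00.
Month 1: interest $106.53; balance after payment $3,971.53.
Month 2: interest $98.63; balance after payment $3,645.16.
Closed form: n = −ln(1 − rB₀/P)/ln(1+r) = −ln(0.74933)/ln(1.02483) ≈ 11.764, so the balance reaches zero during payment 12.

12 months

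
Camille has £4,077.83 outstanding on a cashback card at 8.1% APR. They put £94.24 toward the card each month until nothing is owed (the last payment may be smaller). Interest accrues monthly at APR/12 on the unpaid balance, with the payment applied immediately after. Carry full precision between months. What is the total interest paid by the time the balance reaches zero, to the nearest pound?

£761

Monthly rate r = 8.1%/12 = 0.675% = 0.00675.
Payoff takes n = ⌈−ln(1 − rB₀/P)/ln(1+r)⌉ = ⌈51.346⌉ = 52 payments; the last is £32.67.
Total paid = 51·£94.24 + £32.67 = £4,838.91.
Total interest = total paid − principal = £4,838.91 − £4,077.83 = £761.08.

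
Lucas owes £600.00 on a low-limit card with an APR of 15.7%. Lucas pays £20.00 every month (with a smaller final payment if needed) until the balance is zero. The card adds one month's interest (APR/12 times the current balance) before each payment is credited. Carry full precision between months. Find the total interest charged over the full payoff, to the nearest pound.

£167

Monthly rate r = 15.7%/12 = 1.30833% = 0.0130833.
Payoff takes n = ⌈−ln(1 − rB₀/P)/ln(1+r)⌉ = ⌈38.343⌉ = 39 payments; the last is £6.89.
Total paid = 38·£20.00 + £6.89 = £766.89.
Total interest = total paid − principal = £766.89 − £600.00 = £166.89.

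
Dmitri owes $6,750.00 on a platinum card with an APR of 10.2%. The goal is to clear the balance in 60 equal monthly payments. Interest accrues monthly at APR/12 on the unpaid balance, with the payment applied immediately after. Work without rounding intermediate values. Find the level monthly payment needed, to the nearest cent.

$144.08

Monthly rate r = 10.2%/12 = 0.85% = 0.0085.
Level-payment amortization: P = B₀·r / (1 − (1+r)^(−n)) = 6750.00·0.0085 / (1 − 1.0085^(−60)).
Denominator 1 − (1+r)^(−60) = 0.39820878.
P = 57.375 / 0.39820878 ≈ 144.08.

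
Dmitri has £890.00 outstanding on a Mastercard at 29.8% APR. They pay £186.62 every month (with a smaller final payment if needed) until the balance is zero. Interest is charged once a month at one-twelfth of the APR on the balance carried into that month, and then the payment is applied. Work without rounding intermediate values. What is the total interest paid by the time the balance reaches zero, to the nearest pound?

£69

Monthly rate r = 29.8%/12 = 2.48333% = 0.0248333.
Payoff takes n = ⌈−ln(1 − rB₀/P)/ln(1+r)⌉ = ⌈5.139⌉ = 6 payments; the last is £26.16.
Total paid = 5·£186.62 + £26.16 = £959.26.
Total interest = total paid − principal = £959.26 − £890.00 = £69.26.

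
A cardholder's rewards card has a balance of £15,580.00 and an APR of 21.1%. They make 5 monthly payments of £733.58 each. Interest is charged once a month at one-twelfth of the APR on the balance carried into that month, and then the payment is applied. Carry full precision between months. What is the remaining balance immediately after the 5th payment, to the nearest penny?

Monthly rate r = 21.1%/12 = 1.75833% = 0.0175833.
Each month: B ← B·(1+r) − £733.58.
Month 1: interest £273.95; balance after payment £15,120.37.
Month 2: interest £265.87; balance after payment £14,652.65.
Month 3: interest £257.64; balance after payment £14,176.72.
Month 4: interest £249.27; balance after payment £13,692.41.
Month 5: interest £240.76; balance after payment £13,199.59.

£13,199.59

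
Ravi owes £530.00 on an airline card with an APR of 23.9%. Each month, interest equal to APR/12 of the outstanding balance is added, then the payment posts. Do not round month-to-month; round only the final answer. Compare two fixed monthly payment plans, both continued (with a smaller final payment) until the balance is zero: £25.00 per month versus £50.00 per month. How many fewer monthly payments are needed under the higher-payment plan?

15 fewer payments

Monthly rate r = 23.9%/12 = 1.99167% = 0.0199167.
At £25.00/mo: n = ⌈−ln(1 − rB₀/P)/ln(1+r)⌉ = 28 payments (last £20.47); total interest = total paid − £530.00 = £165.47.
At £50.00/mo: 13 payments (last £1.24); total interest £71.24.
Payments saved = 28 − 13 = 15.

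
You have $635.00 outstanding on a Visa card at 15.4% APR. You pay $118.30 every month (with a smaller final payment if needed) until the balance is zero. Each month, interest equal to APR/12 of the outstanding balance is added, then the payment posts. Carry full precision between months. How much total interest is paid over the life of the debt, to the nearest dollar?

$27

Monthly rate r = 15.4%/12 = 1.28333% = 0.0128333.
Payoff takes n = ⌈−ln(1 − rB₀/P)/ln(1+r)⌉ = ⌈5.597⌉ = 6 payments; the last is $70.82.
Total paid = 5·$118.30 + $70.82 = $662.32.
Total interest = total paid − principal = $662.32 − $635.00 = $27.32.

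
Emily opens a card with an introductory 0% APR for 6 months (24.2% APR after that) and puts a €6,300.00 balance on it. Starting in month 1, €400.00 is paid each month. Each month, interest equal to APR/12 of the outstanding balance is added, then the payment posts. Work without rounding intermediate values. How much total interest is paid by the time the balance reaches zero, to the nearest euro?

€486

Promo months 1–6 at r₀ = 0%/12 = 0; months 7+ at r₁ = 24.2%/12 = 0.0201667.
After month 6 (no interest yet): B = €6,300.00 − 6·€400.00 = €3,900.00.
Then at r₁ with €400.00/mo: n₂ = −ln(1 − r₁·B/P)/ln(1+r₁) ≈ 10.97 → 11 more payments.
Total paid = 16·€400.00 + €386.26 = €6,786.26; interest = €6,786.26 − €6,300.00 = €486.26.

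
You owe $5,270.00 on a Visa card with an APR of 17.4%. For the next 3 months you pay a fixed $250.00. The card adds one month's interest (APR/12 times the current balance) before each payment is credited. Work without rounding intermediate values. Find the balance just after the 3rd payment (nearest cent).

Monthly rate r = 17.4%/12 = 1.45% = 0.0145.
Each month: B ← B·(1+r) − $250.00.
Month 1: interest $76.41; balance after payment $5,096.41.
Month 2: interest $73.90; balance after payment $4,920.31.
Month 3: interest $71.34; balance after payment $4,741.66.

$4,741.66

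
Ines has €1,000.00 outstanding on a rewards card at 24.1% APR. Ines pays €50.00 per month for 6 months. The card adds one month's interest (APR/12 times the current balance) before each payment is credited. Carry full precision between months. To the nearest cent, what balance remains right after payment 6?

Monthly rate r = 24.1%/12 = 2.00833% = 0.0200833.
Each month: B ← B·(1+r) − €50.00.
Month 1: interest €20.08; balance after payment €970.08.
Month 2: interest €19.48; balance after payment €939.57.
Month 3: interest €18.87; balance after payment €908.44.
Month 4: interest €18.24; balance after payment €876.68.
Month 5: interest €17.61; balance after payment €844.29.
Month 6: interest €16.96; balance after payment €811.24.

€811.24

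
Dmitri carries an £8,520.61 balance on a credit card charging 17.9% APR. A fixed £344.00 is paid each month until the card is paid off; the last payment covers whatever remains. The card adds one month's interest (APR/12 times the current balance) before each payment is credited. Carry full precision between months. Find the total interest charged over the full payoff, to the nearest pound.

£2,195

Monthly rate r = 17.9%/12 = 1.49167% = 0.0149167.
Payoff takes n = ⌈−ln(1 − rB₀/P)/ln(1+r)⌉ = ⌈31.149⌉ = 32 payments; the last is £51.42.
Total paid = 31·£344.00 + £51.42 = £10,715.42.
Total interest = total paid − principal = £10,715.42 − £8,520.61 = £2,194.81.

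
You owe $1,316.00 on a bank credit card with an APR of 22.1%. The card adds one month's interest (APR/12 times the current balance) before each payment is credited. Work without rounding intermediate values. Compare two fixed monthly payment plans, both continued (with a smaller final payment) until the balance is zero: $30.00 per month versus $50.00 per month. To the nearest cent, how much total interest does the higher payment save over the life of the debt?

Monthly rate r = 22.1%/12 = 1.84167% = 0.0184167.
At $30.00/mo: n = ⌈−ln(1 − rB₀/P)/ln(1+r)⌉ = 91 payments (last $11.90); total interest = total paid − $1,316.00 = $1,395.90.
At $50.00/mo: 37 payments (last $16.78); total interest $500.78.
Interest saved = $1,395.90 − $500.78 = $895.12.

$895.12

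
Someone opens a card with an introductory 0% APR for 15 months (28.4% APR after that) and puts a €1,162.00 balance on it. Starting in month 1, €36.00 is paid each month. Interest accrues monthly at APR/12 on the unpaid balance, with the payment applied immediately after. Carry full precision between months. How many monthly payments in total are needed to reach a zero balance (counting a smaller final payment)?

Promo months 1–15 at r₀ = 0%/12 = 0; months 16+ at r₁ = 28.4%/12 = 0.0236667.
After month 15 (no interest yet): B = €1,162.00 − 15·€36.00 = €622.00.
Then at r₁ with €36.00/mo: n₂ = −ln(1 − r₁·B/P)/ln(1+r₁) ≈ 22.48 → 23 more payments.

38 payments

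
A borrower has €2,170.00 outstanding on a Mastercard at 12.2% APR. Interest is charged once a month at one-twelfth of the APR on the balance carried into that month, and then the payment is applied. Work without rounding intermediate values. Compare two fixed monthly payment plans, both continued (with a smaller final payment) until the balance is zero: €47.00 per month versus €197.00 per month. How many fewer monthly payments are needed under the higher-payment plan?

51 fewer payments

Monthly rate r = 12.2%/12 = 1.01667% = 0.0101667.
At €47.00/mo: n = ⌈−ln(1 − rB₀/P)/ln(1+r)⌉ = 63 payments (last €30.68); total interest = total paid − €2,170.00 = €774.68.
At €197.00/mo: 12 payments (last €146.29); total interest €143.29.
Payments saved = 63 − 12 = 51.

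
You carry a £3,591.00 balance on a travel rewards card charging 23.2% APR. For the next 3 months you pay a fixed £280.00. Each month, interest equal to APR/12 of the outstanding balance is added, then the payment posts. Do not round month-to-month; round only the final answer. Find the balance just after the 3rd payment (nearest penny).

Monthly rate r = 23.2%/12 = 1.93333% = 0.0193333.
Each month: B ← B·(1+r) − £280.00.
Month 1: interest £69.43; balance after payment £3,380.43.
Month 2: interest £65.35; balance after payment £3,165.78.
Month 3: interest £61.21; balance after payment £2,946.99.

£2,946.99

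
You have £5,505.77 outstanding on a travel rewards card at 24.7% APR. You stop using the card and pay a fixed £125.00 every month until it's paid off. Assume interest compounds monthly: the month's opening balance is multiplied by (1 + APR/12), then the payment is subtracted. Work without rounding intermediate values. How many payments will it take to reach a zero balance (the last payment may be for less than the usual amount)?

117 months

Monthly rate r = 24.7%/12 = 2.05833% = 0.0205833.
Recurrence: B ← B·(1+r) − £125.00.
Month 1: interest £113.33; balance after payment £5,494.10.
Month 2: interest £113.09; balance after payment £5,482.18.
Closed form: n = −ln(1 − rB₀/P)/ln(1+r) = −ln(0.093383)/ln(1.02058) ≈ 116.374, so the balance reaches zero during payment 117.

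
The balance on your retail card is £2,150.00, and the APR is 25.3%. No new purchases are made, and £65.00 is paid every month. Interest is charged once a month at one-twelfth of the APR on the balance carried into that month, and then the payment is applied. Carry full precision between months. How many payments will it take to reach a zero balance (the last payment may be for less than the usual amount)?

58 payments

Monthly rate r = 25.3%/12 = 2.10833% = 0.0210833.
Recurrence: B ← B·(1+r) − £65.00.
Month 1: interest £45.33; balance after payment £2,130.33.
Month 2: interest £44.91; balance after payment £2,110.24.
Closed form: n = −ln(1 − rB₀/P)/ln(1+r) = −ln(0.30263)/ln(1.02108) ≈ 57.287, so the balance reaches zero during payment 58.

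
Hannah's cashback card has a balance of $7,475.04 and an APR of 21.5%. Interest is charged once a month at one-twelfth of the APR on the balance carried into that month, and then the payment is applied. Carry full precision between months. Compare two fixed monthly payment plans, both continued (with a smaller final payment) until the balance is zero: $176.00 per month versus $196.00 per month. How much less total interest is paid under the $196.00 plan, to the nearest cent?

$1,492.84

Monthly rate r = 21.5%/12 = 1.79167% = 0.0179167.
At $176.00/mo: n = ⌈−ln(1 − rB₀/P)/ln(1+r)⌉ = 81 payments (last $103.97); total interest = total paid − $7,475.04 = $6,708.93.
At $196.00/mo: 65 payments (last $147.13); total interest $5,216.09.
Interest saved = $6,708.93 − $5,216.09 = $1,492.84.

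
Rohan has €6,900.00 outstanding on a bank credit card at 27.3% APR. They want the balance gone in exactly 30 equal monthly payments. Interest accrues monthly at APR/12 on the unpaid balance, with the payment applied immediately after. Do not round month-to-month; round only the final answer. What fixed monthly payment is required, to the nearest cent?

Monthly rate r = 27.3%/12 = 2.275% = 0.02275.
Level-payment amortization: P = B₀·r / (1 − (1+r)^(−n)) = 6900.00·0.02275 / (1 − 1.02275^(−30)).
Denominator 1 − (1+r)^(−30) = 0.490768389.
P = 156.975 / 0.490768389 ≈ 319.86.

€319.86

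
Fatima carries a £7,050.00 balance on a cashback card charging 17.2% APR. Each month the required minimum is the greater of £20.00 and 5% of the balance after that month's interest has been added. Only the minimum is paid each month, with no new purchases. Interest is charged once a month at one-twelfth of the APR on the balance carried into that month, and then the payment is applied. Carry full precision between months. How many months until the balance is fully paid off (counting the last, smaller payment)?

102 months

Monthly rate r = 17.2%/12 = 1.43333% = 0.0143333.
While 5% of the post-interest balance exceeds £20.00, each month B ← (B·(1+r))·(1 − 0.05), i.e. B shrinks by the factor (1+r)·0.95 = 0.96362.
This holds for months 1–78. Entering month 79 the balance is £391.49; 5% of the post-interest balance is now below £20.00, so the flat £20.00 minimum applies from here.
From month 79 a fixed £20.00 at rate r clears £391.49 in 24 more payments. Total: 78 + 24 = 102 months.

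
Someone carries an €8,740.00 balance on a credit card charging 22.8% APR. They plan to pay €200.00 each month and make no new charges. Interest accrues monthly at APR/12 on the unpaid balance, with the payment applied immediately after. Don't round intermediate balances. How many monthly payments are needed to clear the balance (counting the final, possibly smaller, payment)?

Monthly rate r = 22.8%/12 = 1.9% = 0.019.
Recurrence: B ← B·(1+r) − €200.00.
Month 1: interest €166.06; balance after payment €8,706.06.
Month 2: interest €165.42; balance after payment €8,671.48.
Closed form: n = −ln(1 − rB₀/P)/ln(1+r) = −ln(0.1697)/ln(1.019) ≈ 94.238, so the balance reaches zero during payment 95.

95 months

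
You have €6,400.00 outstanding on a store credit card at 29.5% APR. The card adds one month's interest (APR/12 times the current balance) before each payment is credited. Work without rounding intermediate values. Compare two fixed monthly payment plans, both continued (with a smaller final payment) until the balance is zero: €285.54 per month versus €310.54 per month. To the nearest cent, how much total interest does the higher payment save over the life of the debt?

Monthly rate r = 29.5%/12 = 2.45833% = 0.0245833.
At €285.54/mo: n = ⌈−ln(1 − rB₀/P)/ln(1+r)⌉ = 33 payments (last €277.40); total interest = total paid − €6,400.00 = €3,014.68.
At €310.54/mo: 30 payments (last €28.83); total interest €2,634.49.
Interest saved = €3,014.68 − €2,634.49 = €380.19.

€380.19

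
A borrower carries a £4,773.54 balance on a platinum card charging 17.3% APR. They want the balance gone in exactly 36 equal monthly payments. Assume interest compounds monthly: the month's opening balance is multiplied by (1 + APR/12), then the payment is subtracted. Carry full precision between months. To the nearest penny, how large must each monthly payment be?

Monthly rate r = 17.3%/12 = 1.44167% = 0.0144167.
Level-payment amortization: P = B₀·r / (1 − (1+r)^(−n)) = 4773.54·0.0144167 / (1 − 1.01442^(−36)).
Denominator 1 − (1+r)^(−36) = 0.402675312.
P = 68.8185 / 0.402675312 ≈ 170.90.

£170.90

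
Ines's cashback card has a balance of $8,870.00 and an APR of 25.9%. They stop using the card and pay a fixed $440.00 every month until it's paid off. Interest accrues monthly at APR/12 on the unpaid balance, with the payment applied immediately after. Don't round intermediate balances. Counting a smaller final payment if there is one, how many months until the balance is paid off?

27 months

Monthly rate r = 25.9%/12 = 2.15833% = 0.0215833.
Recurrence: B ← B·(1+r) − $440.00.
Month 1: interest $191.44; balance after payment $8,621.44.
Month 2: interest $186.08; balance after payment $8,367.52.
Closed form: n = −ln(1 − rB₀/P)/ln(1+r) = −ln(0.5649)/ln(1.02158) ≈ 26.745, so the balance reaches zero during payment 27.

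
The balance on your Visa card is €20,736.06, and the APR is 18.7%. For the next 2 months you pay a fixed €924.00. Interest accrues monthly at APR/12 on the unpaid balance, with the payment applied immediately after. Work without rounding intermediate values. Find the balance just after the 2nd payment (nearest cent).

Monthly rate r = 18.7%/12 = 1.55833% = 0.0155833.
Each month: B ← B·(1+r) − €924.00.
Month 1: interest €323.14; balance after payment €20,135.20.
Month 2: interest €313.77; balance after payment €19,524.97.

€19,524.97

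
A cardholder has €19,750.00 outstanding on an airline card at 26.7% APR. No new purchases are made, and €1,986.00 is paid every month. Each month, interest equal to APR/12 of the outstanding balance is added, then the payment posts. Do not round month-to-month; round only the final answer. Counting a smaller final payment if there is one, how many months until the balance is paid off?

12 months

Monthly rate r = 26.7%/12 = 2.225% = 0.02225.
Recurrence: B ← B·(1+r) − €1,986.00.
Month 1: interest €439.44; balance after payment €18,203.44.
Month 2: interest €405.03; balance after payment €16,622.46.
Closed form: n = −ln(1 − rB₀/P)/ln(1+r) = −ln(0.77873)/ln(1.02225) ≈ 11.364, so the balance reaches zero during payment 12.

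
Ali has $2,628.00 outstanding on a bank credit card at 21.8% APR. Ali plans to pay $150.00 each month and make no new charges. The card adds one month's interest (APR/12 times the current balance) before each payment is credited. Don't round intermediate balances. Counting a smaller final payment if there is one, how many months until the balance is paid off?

22 payments

Monthly rate r = 21.8%/12 = 1.81667% = 0.0181667.
Recurrence: B ← B·(1+r) − $150.00.
Month 1: interest $47.74; balance after payment $2,525.74.
Month 2: interest $45.88; balance after payment $2,421.63.
Closed form: n = −ln(1 − rB₀/P)/ln(1+r) = −ln(0.68172)/ln(1.01817) ≈ 21.281, so the balance reaches zero during payment 22.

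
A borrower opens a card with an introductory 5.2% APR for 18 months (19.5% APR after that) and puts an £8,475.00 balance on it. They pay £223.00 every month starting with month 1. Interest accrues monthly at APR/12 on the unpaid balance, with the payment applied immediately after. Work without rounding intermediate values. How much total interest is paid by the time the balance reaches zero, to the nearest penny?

£1,800.64

Promo months 1–18 at r₀ = 5.2%/12 = 0.00433333; months 19+ at r₁ = 19.5%/12 = 0.01625.
After month 18: iterate B ← B·(1+r₀) − £223.00 for 18 months → £4,995.65.
Then at r₁ with £223.00/mo: n₂ = −ln(1 − r₁·B/P)/ln(1+r₁) ≈ 28.08 → 29 more payments.
Total paid = 46·£223.00 + £17.64 = £10,275.64; interest = £10,275.64 − £8,475.00 = £1,800.64.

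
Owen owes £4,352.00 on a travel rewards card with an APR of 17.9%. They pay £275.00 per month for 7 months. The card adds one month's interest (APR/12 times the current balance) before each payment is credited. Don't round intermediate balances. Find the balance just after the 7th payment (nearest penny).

Monthly rate r = 17.9%/12 = 1.49167% = 0.0149167.
Each month: B ← B·(1+r) − £275.00.
Month 1: interest £64.92; balance after payment £4,141.92.
Month 2: interest £61.78; balance after payment £3,928.70.
Month 3: interest £58.60; balance after payment £3,712.30.
Month 4: interest £55.38; balance after payment £3,492.68.
Month 5: interest £52.10; balance after payment £3,269.78.
Month 6: interest £48.77; balance after payment £3,043.55.
Month 7: interest £45.40; balance after payment £2,813.95.

£2,813.95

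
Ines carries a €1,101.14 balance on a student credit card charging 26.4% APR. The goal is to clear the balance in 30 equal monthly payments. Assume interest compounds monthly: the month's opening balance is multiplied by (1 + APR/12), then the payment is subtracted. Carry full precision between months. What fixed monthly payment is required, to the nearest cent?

Monthly rate r = 26.4%/12 = 2.2% = 0.022.
Level-payment amortization: P = B₀·r / (1 − (1+r)^(−n)) = 1101.14·0.022 / (1 − 1.022^(−30)).
Denominator 1 − (1+r)^(−30) = 0.479437204.
P = 24.2251 / 0.479437204 ≈ 50.53.

€50.53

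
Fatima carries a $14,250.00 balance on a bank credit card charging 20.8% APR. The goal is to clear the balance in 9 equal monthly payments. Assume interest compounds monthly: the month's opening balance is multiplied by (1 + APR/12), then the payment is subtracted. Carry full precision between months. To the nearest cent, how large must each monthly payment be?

$1,723.70

Monthly rate r = 20.8%/12 = 1.73333% = 0.0173333.
Level-payment amortization: P = B₀·r / (1 − (1+r)^(−n)) = 14250.00·0.0173333 / (1 − 1.01733^(−9)).
Denominator 1 − (1+r)^(−9) = 0.143296524.
P = 247 / 0.143296524 ≈ 1723.70.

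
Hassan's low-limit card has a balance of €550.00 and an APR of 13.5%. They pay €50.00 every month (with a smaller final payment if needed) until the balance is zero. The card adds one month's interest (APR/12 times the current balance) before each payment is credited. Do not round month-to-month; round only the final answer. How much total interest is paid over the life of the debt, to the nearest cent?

€40.47

Monthly rate r = 13.5%/12 = 1.125% = 0.01125.
Payoff takes n = ⌈−ln(1 − rB₀/P)/ln(1+r)⌉ = ⌈11.808⌉ = 12 payments; the last is €40.47.
Total paid = 11·€50.00 + €40.47 = €590.47.
Total interest = total paid − principal = €590.47 − €550.00 = €40.47.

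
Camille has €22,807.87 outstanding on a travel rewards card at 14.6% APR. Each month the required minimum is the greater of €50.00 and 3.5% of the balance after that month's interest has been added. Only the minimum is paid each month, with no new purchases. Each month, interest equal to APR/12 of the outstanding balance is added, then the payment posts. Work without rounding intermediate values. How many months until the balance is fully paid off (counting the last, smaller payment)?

Monthly rate r = 14.6%/12 = 1.21667% = 0.0121667.
While 3.5% of the post-interest balance exceeds €50.00, each month B ← (B·(1+r))·(1 − 0.035), i.e. B shrinks by the factor (1+r)·0.965 = 0.97674.
This holds for months 1–119. Entering month 120 the balance is €1,386.20; 3.5% of the post-interest balance is now below €50.00, so the flat €50.00 minimum applies from here.
From month 120 a fixed €50.00 at rate r clears €1,386.20 in 35 more payments. Total: 119 + 35 = 154 months.

154 months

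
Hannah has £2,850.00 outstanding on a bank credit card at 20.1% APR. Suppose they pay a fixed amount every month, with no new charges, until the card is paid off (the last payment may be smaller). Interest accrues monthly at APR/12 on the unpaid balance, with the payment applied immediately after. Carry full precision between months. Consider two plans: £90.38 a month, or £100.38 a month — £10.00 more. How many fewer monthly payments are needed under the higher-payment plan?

Monthly rate r = 20.1%/12 = 1.675% = 0.01675.
At £90.38/mo: n = ⌈−ln(1 − rB₀/P)/ln(1+r)⌉ = 46 payments (last £20.07); total interest = total paid − £2,850.00 = £1,237.17.
At £100.38/mo: 39 payments (last £85.98); total interest £1,050.42.
Payments saved = 46 − 39 = 7.

7 fewer payments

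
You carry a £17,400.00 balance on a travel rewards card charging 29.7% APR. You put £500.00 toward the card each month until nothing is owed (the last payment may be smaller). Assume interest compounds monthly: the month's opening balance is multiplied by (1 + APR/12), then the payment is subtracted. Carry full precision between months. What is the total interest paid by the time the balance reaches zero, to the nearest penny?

Monthly rate r = 29.7%/12 = 2.475% = 0.02475.
Payoff takes n = ⌈−ln(1 − rB₀/P)/ln(1+r)⌉ = ⌈80.800⌉ = 81 payments; the last is £400.74.
Total paid = 80·£500.00 + £400.74 = £40,400.74.
Total interest = total paid − principal = £40,400.74 − £17,400.00 = £23,000.74.

£23,000.74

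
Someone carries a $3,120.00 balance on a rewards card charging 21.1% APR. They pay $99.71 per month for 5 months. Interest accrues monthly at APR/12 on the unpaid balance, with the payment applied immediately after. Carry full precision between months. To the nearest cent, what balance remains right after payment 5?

Monthly rate r = 21.1%/12 = 1.75833% = 0.0175833.
Each month: B ← B·(1+r) − $99.71.
Month 1: interest $54.86; balance after payment $3,075.15.
Month 2: interest $54.07; balance after payment $3,029.51.
Month 3: interest $53.27; balance after payment $2,983.07.
Month 4: interest $52.45; balance after payment $2,935.81.
Month 5: interest $51.62; balance after payment $2,887.72.

$2,887.72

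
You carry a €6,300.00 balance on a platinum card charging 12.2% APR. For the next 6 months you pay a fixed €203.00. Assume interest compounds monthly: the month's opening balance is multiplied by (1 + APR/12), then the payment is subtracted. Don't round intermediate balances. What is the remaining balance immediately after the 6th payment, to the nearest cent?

Monthly rate r = 12.2%/12 = 1.01667% = 0.0101667.
Each month: B ← B·(1+r) − €203.00.
Month 1: interest €64.05; balance after payment €6,161.05.
Month 2: interest €62.64; balance after payment €6,020.69.
Month 3: interest €61.21; balance after payment €5,878.90.
Month 4: interest €59.77; balance after payment €5,735.67.
Month 5: interest €58.31; balance after payment €5,590.98.
Month 6: interest €56.84; balance after payment €5,444.82.

€5,444.82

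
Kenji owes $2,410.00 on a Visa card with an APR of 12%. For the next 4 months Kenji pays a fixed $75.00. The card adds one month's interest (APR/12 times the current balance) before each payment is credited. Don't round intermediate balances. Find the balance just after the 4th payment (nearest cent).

$2,203.33

Monthly rate r = 12%/12 = 1% = 0.01.
Each month: B ← B·(1+r) − $75.00.
Month 1: interest $24.10; balance after payment $2,359.10.
Month 2: interest $23.59; balance after payment $2,307.69.
Month 3: interest $23.08; balance after payment $2,255.77.
Month 4: interest $22.56; balance after payment $2,203.33.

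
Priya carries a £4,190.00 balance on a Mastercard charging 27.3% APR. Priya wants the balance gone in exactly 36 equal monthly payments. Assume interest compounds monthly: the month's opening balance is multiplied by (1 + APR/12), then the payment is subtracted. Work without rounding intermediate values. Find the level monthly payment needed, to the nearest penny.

£171.73

Monthly rate r = 27.3%/12 = 2.275% = 0.02275.
Level-payment amortization: P = B₀·r / (1 − (1+r)^(−n)) = 4190.00·0.02275 / (1 − 1.02275^(−36)).
Denominator 1 − (1+r)^(−36) = 0.555063099.
P = 95.3225 / 0.555063099 ≈ 171.73.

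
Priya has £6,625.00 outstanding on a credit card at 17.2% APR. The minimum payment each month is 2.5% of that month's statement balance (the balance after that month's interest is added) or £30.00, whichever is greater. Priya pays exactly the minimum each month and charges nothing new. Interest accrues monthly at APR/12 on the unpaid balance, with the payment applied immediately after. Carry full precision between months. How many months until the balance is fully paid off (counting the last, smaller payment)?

214 months

Monthly rate r = 17.2%/12 = 1.43333% = 0.0143333.
While 2.5% of the post-interest balance exceeds £30.00, each month B ← (B·(1+r))·(1 − 0.025), i.e. B shrinks by the factor (1+r)·0.975 = 0.98897.
This holds for months 1–156. Entering month 157 the balance is £1,175.15; 2.5% of the post-interest balance is now below £30.00, so the flat £30.00 minimum applies from here.
From month 157 a fixed £30.00 at rate r clears £1,175.15 in 58 more payments. Total: 156 + 58 = 214 months.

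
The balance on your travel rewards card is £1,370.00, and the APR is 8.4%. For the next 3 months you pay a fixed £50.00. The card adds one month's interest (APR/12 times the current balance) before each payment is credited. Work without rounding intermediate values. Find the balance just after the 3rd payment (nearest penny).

Monthly rate r = 8.4%/12 = 0.7% = 0.007.
Each month: B ← B·(1+r) − £50.00.
Month 1: interest £9.59; balance after payment £1,329.59.
Month 2: interest £9.31; balance after payment £1,288.90.
Month 3: interest £9.02; balance after payment £1,247.92.

£1,247.92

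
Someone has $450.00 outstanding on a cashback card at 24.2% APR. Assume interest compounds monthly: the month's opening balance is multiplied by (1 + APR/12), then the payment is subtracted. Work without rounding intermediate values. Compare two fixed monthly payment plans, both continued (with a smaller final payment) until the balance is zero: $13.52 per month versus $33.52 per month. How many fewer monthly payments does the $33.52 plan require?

Monthly rate r = 24.2%/12 = 2.01667% = 0.0201667.
At $13.52/mo: n = ⌈−ln(1 − rB₀/P)/ln(1+r)⌉ = 56 payments (last $9.68); total interest = total paid − $450.00 = $303.28.
At $33.52/mo: 16 payments (last $27.29); total interest $80.09.
Payments saved = 56 − 16 = 40.

40 fewer payments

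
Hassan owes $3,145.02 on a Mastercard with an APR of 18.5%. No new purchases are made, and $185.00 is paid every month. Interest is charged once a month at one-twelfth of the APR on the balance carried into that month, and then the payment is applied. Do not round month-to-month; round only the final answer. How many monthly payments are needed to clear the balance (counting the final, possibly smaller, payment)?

20 months

Monthly rate r = 18.5%/12 = 1.54167% = 0.0154167.
Recurrence: B ← B·(1+r) − $185.00.
Month 1: interest $48.49; balance after payment $3,008.51.
Month 2: interest $46.38; balance after payment $2,869.89.
Closed form: n = −ln(1 − rB₀/P)/ln(1+r) = −ln(0.73791)/ln(1.01542) ≈ 19.866, so the balance reaches zero during payment 20.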